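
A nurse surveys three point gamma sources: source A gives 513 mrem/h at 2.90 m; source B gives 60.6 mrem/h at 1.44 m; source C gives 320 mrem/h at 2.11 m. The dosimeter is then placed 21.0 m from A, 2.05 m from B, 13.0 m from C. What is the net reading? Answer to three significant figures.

Each source contributes Iᵢ·(dᵢ/rᵢ)²; contributions add.
A: 513 × (2.90/21.0)² = 9.783 mrem/h
B: 60.6 × (1.44/2.05)² = 29.90 mrem/h
C: 320 × (2.11/13.0)² = 8.430 mrem/h
Total = 9.783 + 29.90 + 8.430 = 48.11 mrem/h.

48.1 mrem/h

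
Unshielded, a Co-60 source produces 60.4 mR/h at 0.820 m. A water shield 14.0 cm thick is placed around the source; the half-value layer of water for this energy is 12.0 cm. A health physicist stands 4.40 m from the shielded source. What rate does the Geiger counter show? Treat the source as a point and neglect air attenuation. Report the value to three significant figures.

Distance alone: (0.820/4.40)² = 0.03473, so 60.4 × 0.03473 = 2.098 mR/h.
Shield: 14.0/12.0 = 1.167 half-value layers → attenuation 2^(−1.167) = 0.4453.
Combined: 2.098 × 0.4453 = 0.9342 mR/h.

0.934 mR/h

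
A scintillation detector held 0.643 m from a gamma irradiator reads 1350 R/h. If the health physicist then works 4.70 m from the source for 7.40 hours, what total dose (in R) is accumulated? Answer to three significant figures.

187 R

By the inverse-square law, rate at 4.70 m:
(0.643/4.70)² = 0.01872, so 1350 × 0.01872 = 25.27 R/h.
Dose = rate × time = 25.27 R/h × 7.400 h = 187.0 R.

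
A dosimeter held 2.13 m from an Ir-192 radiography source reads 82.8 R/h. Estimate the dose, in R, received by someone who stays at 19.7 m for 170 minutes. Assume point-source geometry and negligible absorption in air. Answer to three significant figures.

2.74 R

Applying the 1/r² law, rate at 19.7 m:
(2.13/19.7)² = 0.01169, so 82.8 × 0.01169 = 0.9679 R/h.
Dose = rate × time = 0.9679 R/h × 2.833 h = 2.742 R.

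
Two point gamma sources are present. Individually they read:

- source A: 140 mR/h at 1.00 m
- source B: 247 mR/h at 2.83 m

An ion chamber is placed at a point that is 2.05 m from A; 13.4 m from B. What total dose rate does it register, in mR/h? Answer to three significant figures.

44.3 mR/h

By superposition, sum each source's inverse-square contribution:
A: 140 × (1.00/2.05)² = 33.31 mR/h
B: 247 × (2.83/13.4)² = 11.02 mR/h
Total = 33.31 + 11.02 = 44.33 mR/h.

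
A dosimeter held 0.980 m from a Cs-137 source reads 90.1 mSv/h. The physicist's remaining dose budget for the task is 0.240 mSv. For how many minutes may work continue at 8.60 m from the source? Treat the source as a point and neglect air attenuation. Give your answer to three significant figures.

12.3 min

Using I₁d₁² = I₂d₂², rate at 8.60 m:
90.1 × (0.980/8.60)² = 90.1 × 0.01299 = 1.170 mSv/h.
Stay time = 0.240 mSv ÷ 1.170 mSv/h = 0.2051 h = 12.31 min.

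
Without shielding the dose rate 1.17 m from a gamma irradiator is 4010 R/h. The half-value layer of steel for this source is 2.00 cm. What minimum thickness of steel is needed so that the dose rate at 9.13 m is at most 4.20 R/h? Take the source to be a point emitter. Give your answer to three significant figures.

At 9.13 m, distance alone gives 4010 × (1.17/9.13)² = 4010 × 0.01642 = 65.84 R/h.
Further attenuation needed: 65.84/4.20 = 15.68.
n = log₂(15.68) = 3.971 half-value layers.
Thickness = 3.971 × 2.00 cm = 7.942 cm.

7.94 cm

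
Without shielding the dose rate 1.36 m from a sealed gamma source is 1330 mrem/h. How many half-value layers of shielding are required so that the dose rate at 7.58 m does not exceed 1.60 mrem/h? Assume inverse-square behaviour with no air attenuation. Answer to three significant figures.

4.74 half-value layers

At 7.58 m, distance alone gives (1.36/7.58)² = 0.03219, so 1330 × 0.03219 = 42.81 mrem/h.
Further attenuation needed: 42.81/1.60 = 26.76.
n = log₂(26.76) = 4.742 half-value layers.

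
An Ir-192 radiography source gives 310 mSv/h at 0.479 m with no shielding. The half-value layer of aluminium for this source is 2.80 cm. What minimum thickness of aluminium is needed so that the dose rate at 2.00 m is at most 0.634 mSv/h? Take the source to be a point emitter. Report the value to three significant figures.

13.5 cm

At 2.00 m, distance alone gives 310 × (0.479/2.00)² = 310 × 0.05736 = 17.78 mSv/h.
Further attenuation needed: 17.78/0.634 = 28.04.
n = log₂(28.04) = 4.809 half-value layers.
Thickness = 4.809 × 2.80 cm = 13.47 cm.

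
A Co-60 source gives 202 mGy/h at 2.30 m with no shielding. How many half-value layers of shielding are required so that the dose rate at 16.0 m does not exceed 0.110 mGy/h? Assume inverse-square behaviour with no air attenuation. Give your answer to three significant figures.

5.25 half-value layers

At 16.0 m, distance alone gives 202 × (2.30/16.0)² = 202 × 0.02066 = 4.173 mGy/h.
Further attenuation needed: 4.173/0.110 = 37.94.
n = log₂(37.94) = 5.246 half-value layers.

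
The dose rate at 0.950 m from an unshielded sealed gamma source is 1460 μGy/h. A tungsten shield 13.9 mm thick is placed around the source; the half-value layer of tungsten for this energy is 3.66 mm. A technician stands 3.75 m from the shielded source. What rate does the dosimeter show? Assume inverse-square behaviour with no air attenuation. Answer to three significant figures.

Distance alone: 1460 × (0.950/3.75)² = 1460 × 0.06418 = 93.70 μGy/h.
Shield: 13.9/3.66 = 3.798 half-value layers → attenuation 2^(−3.798) = 0.07189.
Combined: 93.70 × 0.07189 = 6.736 μGy/h.

6.74 μGy/h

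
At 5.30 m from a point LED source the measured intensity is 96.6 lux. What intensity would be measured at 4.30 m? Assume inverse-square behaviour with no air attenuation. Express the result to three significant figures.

Since intensity falls as 1/r², scaling from 5.30 m to 4.30 m:
(5.30/4.30)² = 1.519, so 96.6 × 1.519 = 146.7 lux.

147 lux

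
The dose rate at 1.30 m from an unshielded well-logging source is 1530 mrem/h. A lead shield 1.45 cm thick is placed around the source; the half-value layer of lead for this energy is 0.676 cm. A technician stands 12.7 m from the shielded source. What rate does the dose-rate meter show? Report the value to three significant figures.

3.62 mrem/h

Distance alone: 1530 × (1.30/12.7)² = 1530 × 0.01048 = 16.03 mrem/h.
Shield: 1.45/0.676 = 2.145 half-value layers → attenuation 2^(−2.145) = 0.2261.
Combined: 16.03 × 0.2261 = 3.624 mrem/h.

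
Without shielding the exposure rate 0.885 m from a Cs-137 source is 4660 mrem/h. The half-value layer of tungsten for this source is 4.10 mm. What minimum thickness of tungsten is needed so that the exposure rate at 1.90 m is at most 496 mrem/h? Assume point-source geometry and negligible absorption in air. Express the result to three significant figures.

4.21 mm

At 1.90 m, distance alone gives 4660 × (0.885/1.90)² = 4660 × 0.2170 = 1011 mrem/h.
Further attenuation needed: 1011/496 = 2.038.
n = log₂(2.038) = 1.027 half-value layers.
Thickness = 1.027 × 4.10 mm = 4.211 mm.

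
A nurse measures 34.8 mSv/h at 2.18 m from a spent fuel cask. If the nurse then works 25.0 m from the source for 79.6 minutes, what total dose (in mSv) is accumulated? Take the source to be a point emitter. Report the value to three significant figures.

0.351 mSv

By the inverse-square law, rate at 25.0 m:
34.8 × (2.18/25.0)² = 34.8 × 0.007604 = 0.2646 mSv/h.
Dose = rate × time = 0.2646 mSv/h × 1.327 h = 0.3511 mSv.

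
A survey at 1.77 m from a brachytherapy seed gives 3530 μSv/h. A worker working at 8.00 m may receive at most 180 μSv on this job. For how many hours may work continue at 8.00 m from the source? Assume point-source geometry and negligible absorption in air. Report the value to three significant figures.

Since intensity falls as 1/r², rate at 8.00 m:
3530 × (1.77/8.00)² = 3530 × 0.04895 = 172.8 μSv/h.
Stay time = 180 μSv ÷ 172.8 μSv/h = 1.042 h.

1.04 h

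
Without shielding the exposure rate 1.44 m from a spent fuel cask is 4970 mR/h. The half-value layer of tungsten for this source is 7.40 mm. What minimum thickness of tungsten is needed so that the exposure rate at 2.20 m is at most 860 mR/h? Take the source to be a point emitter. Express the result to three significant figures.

9.68 mm

At 2.20 m, distance alone gives (1.44/2.20)² = 0.4284, so 4970 × 0.4284 = 2129 mR/h.
Further attenuation needed: 2129/860 = 2.476.
n = log₂(2.476) = 1.308 half-value layers.
Thickness = 1.308 × 7.40 mm = 9.679 mm.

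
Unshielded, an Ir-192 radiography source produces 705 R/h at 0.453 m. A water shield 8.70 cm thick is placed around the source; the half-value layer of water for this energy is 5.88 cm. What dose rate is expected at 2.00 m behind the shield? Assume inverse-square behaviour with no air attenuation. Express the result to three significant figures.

Distance alone: 705 × (0.453/2.00)² = 705 × 0.05130 = 36.17 R/h.
Shield: 8.70/5.88 = 1.480 half-value layers → attenuation 2^(−1.480) = 0.3585.
Combined: 36.17 × 0.3585 = 12.97 R/h.

13.0 R/h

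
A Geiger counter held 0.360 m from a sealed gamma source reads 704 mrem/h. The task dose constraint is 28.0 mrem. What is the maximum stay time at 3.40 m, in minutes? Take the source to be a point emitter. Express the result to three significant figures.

213 min

By the inverse-square law, rate at 3.40 m:
(0.360/3.40)² = 0.01121, so 704 × 0.01121 = 7.892 mrem/h.
Stay time = 28.0 mrem ÷ 7.892 mrem/h = 3.548 h = 212.9 min.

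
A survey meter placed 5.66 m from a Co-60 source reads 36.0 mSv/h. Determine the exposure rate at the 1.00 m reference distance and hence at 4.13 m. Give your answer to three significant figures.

1150 mSv/h; 67.6 mSv/h

Applying the 1/r² law,
At 1.00 m: (5.66/1.00)² = 32.04, so 36.0 × 32.04 = 1153 mSv/h
At 4.13 m: (1.00/4.13)² = 0.05863, so 1153 × 0.05863 = 67.60 mSv/h.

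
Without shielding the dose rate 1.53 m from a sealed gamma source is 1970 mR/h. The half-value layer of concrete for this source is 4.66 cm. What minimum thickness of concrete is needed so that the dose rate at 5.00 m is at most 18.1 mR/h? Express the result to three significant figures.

15.6 cm

At 5.00 m, distance alone gives (1.53/5.00)² = 0.09364, so 1970 × 0.09364 = 184.5 mR/h.
Further attenuation needed: 184.5/18.1 = 10.19.
n = log₂(10.19) = 3.349 half-value layers.
Thickness = 3.349 × 4.66 cm = 15.61 cm.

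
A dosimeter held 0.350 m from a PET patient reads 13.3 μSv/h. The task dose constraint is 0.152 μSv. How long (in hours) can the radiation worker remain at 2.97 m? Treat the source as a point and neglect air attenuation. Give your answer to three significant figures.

Intensity scales as (d₁/d₂)², so rate at 2.97 m:
(0.350/2.97)² = 0.01389, so 13.3 × 0.01389 = 0.1847 μSv/h.
Stay time = 0.152 μSv ÷ 0.1847 μSv/h = 0.8230 h.

0.823 h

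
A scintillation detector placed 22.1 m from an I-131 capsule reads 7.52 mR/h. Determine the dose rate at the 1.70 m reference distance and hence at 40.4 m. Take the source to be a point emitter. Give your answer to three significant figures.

By the inverse-square law,
At 1.70 m: 7.52 × (22.1/1.70)² = 7.52 × 169.0 = 1271 mR/h
At 40.4 m: (1.70/40.4)² = 0.001771, so 1271 × 0.001771 = 2.251 mR/h.

1270 mR/h; 2.25 mR/h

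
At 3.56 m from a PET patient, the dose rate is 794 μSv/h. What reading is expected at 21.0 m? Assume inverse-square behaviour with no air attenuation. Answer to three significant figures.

Applying the 1/r² law, the rate at 21.0 m is
794 × (3.56/21.0)² = 794 × 0.02874 = 22.82 μSv/h.

22.8 μSv/h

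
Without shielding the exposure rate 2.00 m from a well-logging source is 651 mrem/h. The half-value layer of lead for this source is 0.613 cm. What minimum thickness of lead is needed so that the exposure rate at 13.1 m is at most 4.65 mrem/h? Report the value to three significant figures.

At 13.1 m, distance alone gives (2.00/13.1)² = 0.02331, so 651 × 0.02331 = 15.17 mrem/h.
Further attenuation needed: 15.17/4.65 = 3.262.
n = log₂(3.262) = 1.706 half-value layers.
Thickness = 1.706 × 0.613 cm = 1.046 cm.

1.05 cm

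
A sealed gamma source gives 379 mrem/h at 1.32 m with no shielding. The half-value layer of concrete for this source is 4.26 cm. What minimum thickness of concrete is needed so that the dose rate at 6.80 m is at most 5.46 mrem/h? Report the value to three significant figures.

5.91 cm

At 6.80 m, distance alone gives 379 × (1.32/6.80)² = 379 × 0.03768 = 14.28 mrem/h.
Further attenuation needed: 14.28/5.46 = 2.615.
n = log₂(2.615) = 1.387 half-value layers.
Thickness = 1.387 × 4.26 cm = 5.909 cm.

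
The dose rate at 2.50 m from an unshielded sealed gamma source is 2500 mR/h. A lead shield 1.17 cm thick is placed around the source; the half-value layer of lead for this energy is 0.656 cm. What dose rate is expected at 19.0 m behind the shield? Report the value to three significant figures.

Distance alone: 2500 × (2.50/19.0)² = 2500 × 0.01731 = 43.27 mR/h.
Shield: 1.17/0.656 = 1.784 half-value layers → attenuation 2^(−1.784) = 0.2904.
Combined: 43.27 × 0.2904 = 12.57 mR/h.

12.6 mR/h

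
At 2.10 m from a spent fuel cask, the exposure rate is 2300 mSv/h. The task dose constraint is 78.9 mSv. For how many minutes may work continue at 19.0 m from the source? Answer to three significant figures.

Using I₁d₁² = I₂d₂², rate at 19.0 m:
2300 × (2.10/19.0)² = 2300 × 0.01222 = 28.11 mSv/h.
Stay time = 78.9 mSv ÷ 28.11 mSv/h = 2.807 h = 168.4 min.

168 min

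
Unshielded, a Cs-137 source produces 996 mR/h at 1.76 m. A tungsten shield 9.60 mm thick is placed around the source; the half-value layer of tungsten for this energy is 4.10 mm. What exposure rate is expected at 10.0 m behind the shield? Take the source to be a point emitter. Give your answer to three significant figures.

6.09 mR/h

Distance alone: 996 × (1.76/10.0)² = 996 × 0.03098 = 30.86 mR/h.
Shield: 9.60/4.10 = 2.341 half-value layers → attenuation 2^(−2.341) = 0.1974.
Combined: 30.86 × 0.1974 = 6.092 mR/h.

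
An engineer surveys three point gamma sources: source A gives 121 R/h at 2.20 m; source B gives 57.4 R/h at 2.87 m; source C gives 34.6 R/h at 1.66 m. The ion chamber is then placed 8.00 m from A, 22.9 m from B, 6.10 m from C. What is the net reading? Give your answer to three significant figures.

12.6 R/h

By superposition, sum each source's inverse-square contribution:
A: 121 × (2.20/8.00)² = 9.151 R/h
B: 57.4 × (2.87/22.9)² = 0.9016 R/h
C: 34.6 × (1.66/6.10)² = 2.562 R/h
Total = 9.151 + 0.9016 + 2.562 = 12.61 R/h.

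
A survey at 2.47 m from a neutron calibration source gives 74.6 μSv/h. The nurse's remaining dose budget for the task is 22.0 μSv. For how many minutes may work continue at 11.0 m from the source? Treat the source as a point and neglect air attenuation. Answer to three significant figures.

351 min

Since intensity falls as 1/r², rate at 11.0 m:
(2.47/11.0)² = 0.05042, so 74.6 × 0.05042 = 3.761 μSv/h.
Stay time = 22.0 μSv ÷ 3.761 μSv/h = 5.850 h = 351.0 min.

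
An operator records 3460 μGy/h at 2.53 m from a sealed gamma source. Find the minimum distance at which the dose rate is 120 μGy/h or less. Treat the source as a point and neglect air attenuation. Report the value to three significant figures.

By the inverse-square law, d₂ = d₁·√(I₁/I₂).
I₁/I₂ = 3460/120 = 28.83, so d₂ = 2.53 × √28.83 = 13.58 m.

13.6 m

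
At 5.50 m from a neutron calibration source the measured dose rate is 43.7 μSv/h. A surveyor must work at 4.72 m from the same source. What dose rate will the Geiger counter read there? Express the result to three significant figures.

Using I₁d₁² = I₂d₂², scaling from 5.50 m to 4.72 m:
43.7 × (5.50/4.72)² = 43.7 × 1.358 = 59.34 μSv/h.

59.3 μSv/h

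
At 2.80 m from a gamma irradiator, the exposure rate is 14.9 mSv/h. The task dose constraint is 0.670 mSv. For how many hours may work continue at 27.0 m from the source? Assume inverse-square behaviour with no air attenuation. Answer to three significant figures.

Applying the 1/r² law, rate at 27.0 m:
14.9 × (2.80/27.0)² = 14.9 × 0.01075 = 0.1602 mSv/h.
Stay time = 0.670 mSv ÷ 0.1602 mSv/h = 4.182 h.

4.18 h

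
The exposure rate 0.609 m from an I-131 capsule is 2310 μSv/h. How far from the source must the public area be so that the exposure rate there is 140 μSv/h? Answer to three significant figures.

2.47 m

By the inverse-square law, d₂ = d₁·√(I₁/I₂).
I₁/I₂ = 2310/140 = 16.50, so d₂ = 0.609 × √16.50 = 2.474 m.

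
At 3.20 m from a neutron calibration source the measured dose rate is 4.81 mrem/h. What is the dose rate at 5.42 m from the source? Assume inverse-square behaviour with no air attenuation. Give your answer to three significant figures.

Since intensity falls as 1/r², scaling from 3.20 m to 5.42 m:
(3.20/5.42)² = 0.3486, so 4.81 × 0.3486 = 1.677 mrem/h.

1.68 mrem/h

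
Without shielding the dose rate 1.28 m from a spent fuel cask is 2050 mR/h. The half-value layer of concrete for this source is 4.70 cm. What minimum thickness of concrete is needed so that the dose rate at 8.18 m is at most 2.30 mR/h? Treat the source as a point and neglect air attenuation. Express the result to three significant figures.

20.9 cm

At 8.18 m, distance alone gives 2050 × (1.28/8.18)² = 2050 × 0.02449 = 50.20 mR/h.
Further attenuation needed: 50.20/2.30 = 21.83.
n = log₂(21.83) = 4.448 half-value layers.
Thickness = 4.448 × 4.70 cm = 20.91 cm.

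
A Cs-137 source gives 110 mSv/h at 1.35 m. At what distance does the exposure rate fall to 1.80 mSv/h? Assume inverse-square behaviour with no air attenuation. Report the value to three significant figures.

10.6 m

Since intensity falls as 1/r², d₂ = d₁·√(I₁/I₂).
I₁/I₂ = 110/1.80 = 61.11, so d₂ = 1.35 × √61.11 = 10.55 m.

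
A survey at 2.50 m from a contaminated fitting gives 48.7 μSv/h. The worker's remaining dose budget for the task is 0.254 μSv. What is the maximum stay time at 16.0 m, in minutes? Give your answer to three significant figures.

Intensity scales as (d₁/d₂)², so rate at 16.0 m:
48.7 × (2.50/16.0)² = 48.7 × 0.02441 = 1.189 μSv/h.
Stay time = 0.254 μSv ÷ 1.189 μSv/h = 0.2136 h = 12.82 min.

12.8 min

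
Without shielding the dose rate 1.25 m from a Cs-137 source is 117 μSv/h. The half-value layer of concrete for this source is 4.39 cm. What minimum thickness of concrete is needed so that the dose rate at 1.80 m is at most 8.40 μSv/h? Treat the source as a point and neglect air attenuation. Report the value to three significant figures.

12.1 cm

At 1.80 m, distance alone gives (1.25/1.80)² = 0.4823, so 117 × 0.4823 = 56.43 μSv/h.
Further attenuation needed: 56.43/8.40 = 6.718.
n = log₂(6.718) = 2.748 half-value layers.
Thickness = 2.748 × 4.39 cm = 12.06 cm.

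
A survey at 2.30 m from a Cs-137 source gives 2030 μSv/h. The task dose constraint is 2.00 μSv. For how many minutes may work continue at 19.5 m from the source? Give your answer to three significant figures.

Intensity scales as (d₁/d₂)², so rate at 19.5 m:
(2.30/19.5)² = 0.01391, so 2030 × 0.01391 = 28.24 μSv/h.
Stay time = 2.00 μSv ÷ 28.24 μSv/h = 0.07082 h = 4.249 min.

4.25 min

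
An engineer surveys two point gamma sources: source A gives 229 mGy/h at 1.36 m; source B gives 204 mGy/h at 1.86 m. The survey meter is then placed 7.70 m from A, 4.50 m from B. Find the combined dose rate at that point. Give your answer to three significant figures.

42.0 mGy/h

Each source contributes Iᵢ·(dᵢ/rᵢ)²; contributions add.
A: 229 × (1.36/7.70)² = 7.144 mGy/h
B: 204 × (1.86/4.50)² = 34.85 mGy/h
Total = 7.144 + 34.85 = 41.99 mGy/h.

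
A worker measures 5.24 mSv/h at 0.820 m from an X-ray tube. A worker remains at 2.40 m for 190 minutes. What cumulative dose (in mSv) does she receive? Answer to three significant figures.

1.94 mSv

Since intensity falls as 1/r², rate at 2.40 m:
5.24 × (0.820/2.40)² = 5.24 × 0.1167 = 0.6115 mSv/h.
Dose = rate × time = 0.6115 mSv/h × 3.167 h = 1.937 mSv.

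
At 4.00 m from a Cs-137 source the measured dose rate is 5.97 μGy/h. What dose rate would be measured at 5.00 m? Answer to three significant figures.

3.82 μGy/h

Applying the 1/r² law, scaling from 4.00 m to 5.00 m:
(4.00/5.00)² = 0.6400, so 5.97 × 0.6400 = 3.821 μGy/h.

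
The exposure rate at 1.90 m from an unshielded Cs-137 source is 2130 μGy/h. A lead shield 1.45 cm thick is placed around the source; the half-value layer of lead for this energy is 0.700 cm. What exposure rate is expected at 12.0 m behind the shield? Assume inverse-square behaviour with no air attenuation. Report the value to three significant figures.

12.7 μGy/h

Distance alone: 2130 × (1.90/12.0)² = 2130 × 0.02507 = 53.40 μGy/h.
Shield: 1.45/0.700 = 2.071 half-value layers → attenuation 2^(−2.071) = 0.2380.
Combined: 53.40 × 0.2380 = 12.71 μGy/h.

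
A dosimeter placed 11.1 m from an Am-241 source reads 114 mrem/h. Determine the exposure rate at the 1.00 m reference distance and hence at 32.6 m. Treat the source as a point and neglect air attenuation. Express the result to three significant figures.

14000 mrem/h; 13.2 mrem/h

Intensity scales as (d₁/d₂)², so
At 1.00 m: (11.1/1.00)² = 123.2, so 114 × 123.2 = 14040 mrem/h
At 32.6 m: 14040 × (1.00/32.6)² = 14040 × 0.0009409 = 13.21 mrem/h.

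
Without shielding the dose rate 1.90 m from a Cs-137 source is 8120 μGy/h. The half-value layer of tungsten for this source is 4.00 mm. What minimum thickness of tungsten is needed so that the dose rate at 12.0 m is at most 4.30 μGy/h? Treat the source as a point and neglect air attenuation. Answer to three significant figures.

22.3 mm

At 12.0 m, distance alone gives 8120 × (1.90/12.0)² = 8120 × 0.02507 = 203.6 μGy/h.
Further attenuation needed: 203.6/4.30 = 47.35.
n = log₂(47.35) = 5.565 half-value layers.
Thickness = 5.565 × 4.00 mm = 22.26 mm.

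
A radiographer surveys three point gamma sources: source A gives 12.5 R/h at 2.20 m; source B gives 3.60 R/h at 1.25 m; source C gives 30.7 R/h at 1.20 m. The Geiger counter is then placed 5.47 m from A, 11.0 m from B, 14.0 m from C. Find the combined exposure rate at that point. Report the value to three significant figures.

2.29 R/h

Each source contributes Iᵢ·(dᵢ/rᵢ)²; contributions add.
A: 12.5 × (2.20/5.47)² = 2.022 R/h
B: 3.60 × (1.25/11.0)² = 0.04649 R/h
C: 30.7 × (1.20/14.0)² = 0.2256 R/h
Total = 2.022 + 0.04649 + 0.2256 = 2.294 R/h.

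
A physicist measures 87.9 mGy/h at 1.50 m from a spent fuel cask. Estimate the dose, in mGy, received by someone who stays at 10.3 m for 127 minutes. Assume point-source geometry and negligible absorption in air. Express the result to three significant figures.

Intensity scales as (d₁/d₂)², so rate at 10.3 m:
(1.50/10.3)² = 0.02121, so 87.9 × 0.02121 = 1.864 mGy/h.
Dose = rate × time = 1.864 mGy/h × 2.117 h = 3.946 mGy.

3.95 mGy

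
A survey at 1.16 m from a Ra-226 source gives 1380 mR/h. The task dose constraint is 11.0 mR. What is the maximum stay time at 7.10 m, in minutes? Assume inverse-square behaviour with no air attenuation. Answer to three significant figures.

By the inverse-square law, rate at 7.10 m:
1380 × (1.16/7.10)² = 1380 × 0.02669 = 36.83 mR/h.
Stay time = 11.0 mR ÷ 36.83 mR/h = 0.2987 h = 17.92 min.

17.9 min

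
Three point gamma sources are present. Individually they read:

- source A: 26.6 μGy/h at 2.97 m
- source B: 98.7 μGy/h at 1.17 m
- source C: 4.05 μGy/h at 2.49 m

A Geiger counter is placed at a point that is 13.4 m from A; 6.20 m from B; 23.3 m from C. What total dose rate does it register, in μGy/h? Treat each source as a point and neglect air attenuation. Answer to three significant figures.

4.87 μGy/h

By superposition, sum each source's inverse-square contribution:
A: 26.6 × (2.97/13.4)² = 1.307 μGy/h
B: 98.7 × (1.17/6.20)² = 3.515 μGy/h
C: 4.05 × (2.49/23.3)² = 0.04625 μGy/h
Total = 1.307 + 3.515 + 0.04625 = 4.868 μGy/h.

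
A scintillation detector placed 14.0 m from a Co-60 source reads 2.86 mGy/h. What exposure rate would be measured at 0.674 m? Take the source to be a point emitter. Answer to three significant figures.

Applying the 1/r² law, scaling from 14.0 m to 0.674 m:
(14.0/0.674)² = 431.5, so 2.86 × 431.5 = 1234 mGy/h.

1230 mGy/h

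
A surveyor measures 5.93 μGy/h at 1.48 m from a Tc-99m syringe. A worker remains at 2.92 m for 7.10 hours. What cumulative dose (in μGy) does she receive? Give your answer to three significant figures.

10.8 μGy

Intensity scales as (d₁/d₂)², so rate at 2.92 m:
5.93 × (1.48/2.92)² = 5.93 × 0.2569 = 1.523 μGy/h.
Dose = rate × time = 1.523 μGy/h × 7.100 h = 10.81 μGy.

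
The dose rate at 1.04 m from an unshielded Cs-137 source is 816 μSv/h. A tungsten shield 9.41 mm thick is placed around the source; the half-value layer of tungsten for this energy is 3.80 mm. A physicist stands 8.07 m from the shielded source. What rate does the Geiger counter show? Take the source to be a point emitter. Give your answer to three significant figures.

Distance alone: (1.04/8.07)² = 0.01661, so 816 × 0.01661 = 13.55 μSv/h.
Shield: 9.41/3.80 = 2.476 half-value layers → attenuation 2^(−2.476) = 0.1797.
Combined: 13.55 × 0.1797 = 2.435 μSv/h.

2.44 μSv/h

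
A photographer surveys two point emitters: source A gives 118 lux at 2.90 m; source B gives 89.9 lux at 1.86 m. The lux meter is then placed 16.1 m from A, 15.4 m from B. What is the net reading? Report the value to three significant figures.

Each source contributes Iᵢ·(dᵢ/rᵢ)²; contributions add.
A: 118 × (2.90/16.1)² = 3.828 lux
B: 89.9 × (1.86/15.4)² = 1.311 lux
Total = 3.828 + 1.311 = 5.139 lux.

5.14 lux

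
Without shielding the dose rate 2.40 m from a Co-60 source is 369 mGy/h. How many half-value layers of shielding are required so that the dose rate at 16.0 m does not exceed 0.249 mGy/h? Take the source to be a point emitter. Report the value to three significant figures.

At 16.0 m, distance alone gives (2.40/16.0)² = 0.02250, so 369 × 0.02250 = 8.303 mGy/h.
Further attenuation needed: 8.303/0.249 = 33.35.
n = log₂(33.35) = 5.060 half-value layers.

5.06 half-value layers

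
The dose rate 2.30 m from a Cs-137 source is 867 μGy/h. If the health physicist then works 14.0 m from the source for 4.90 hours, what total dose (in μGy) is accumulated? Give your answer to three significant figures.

115 μGy

Applying the 1/r² law, rate at 14.0 m:
867 × (2.30/14.0)² = 867 × 0.02699 = 23.40 μGy/h.
Dose = rate × time = 23.40 μGy/h × 4.900 h = 114.7 μGy.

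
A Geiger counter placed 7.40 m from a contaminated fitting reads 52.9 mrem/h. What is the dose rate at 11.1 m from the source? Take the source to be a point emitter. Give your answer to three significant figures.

Using I₁d₁² = I₂d₂², scaling from 7.40 m to 11.1 m:
(7.40/11.1)² = 0.4444, so 52.9 × 0.4444 = 23.51 mrem/h.

23.5 mrem/h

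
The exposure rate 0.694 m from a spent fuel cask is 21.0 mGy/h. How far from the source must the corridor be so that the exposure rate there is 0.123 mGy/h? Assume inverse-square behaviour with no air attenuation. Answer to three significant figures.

Applying the 1/r² law, d₂ = d₁·√(I₁/I₂).
I₁/I₂ = 21.0/0.123 = 170.7, so d₂ = 0.694 × √170.7 = 9.067 m.

9.07 m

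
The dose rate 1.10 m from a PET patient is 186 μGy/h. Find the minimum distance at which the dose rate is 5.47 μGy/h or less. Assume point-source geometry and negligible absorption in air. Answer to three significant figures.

Using I₁d₁² = I₂d₂², d₂ = d₁·√(I₁/I₂).
I₁/I₂ = 186/5.47 = 34.00, so d₂ = 1.10 × √34.00 = 6.414 m.

6.41 m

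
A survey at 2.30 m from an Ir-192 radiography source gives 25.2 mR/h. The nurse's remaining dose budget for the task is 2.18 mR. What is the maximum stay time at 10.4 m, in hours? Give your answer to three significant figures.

Since intensity falls as 1/r², rate at 10.4 m:
25.2 × (2.30/10.4)² = 25.2 × 0.04891 = 1.233 mR/h.
Stay time = 2.18 mR ÷ 1.233 mR/h = 1.768 h.

1.77 h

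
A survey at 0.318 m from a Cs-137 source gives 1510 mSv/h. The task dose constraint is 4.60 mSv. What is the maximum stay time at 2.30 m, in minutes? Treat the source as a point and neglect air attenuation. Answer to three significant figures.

9.56 min

By the inverse-square law, rate at 2.30 m:
(0.318/2.30)² = 0.01912, so 1510 × 0.01912 = 28.87 mSv/h.
Stay time = 4.60 mSv ÷ 28.87 mSv/h = 0.1593 h = 9.558 min.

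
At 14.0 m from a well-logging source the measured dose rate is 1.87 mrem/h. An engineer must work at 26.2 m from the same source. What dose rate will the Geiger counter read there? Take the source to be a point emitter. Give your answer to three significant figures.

Intensity scales as (d₁/d₂)², so scaling from 14.0 m to 26.2 m:
(14.0/26.2)² = 0.2855, so 1.87 × 0.2855 = 0.5339 mrem/h.

0.534 mrem/h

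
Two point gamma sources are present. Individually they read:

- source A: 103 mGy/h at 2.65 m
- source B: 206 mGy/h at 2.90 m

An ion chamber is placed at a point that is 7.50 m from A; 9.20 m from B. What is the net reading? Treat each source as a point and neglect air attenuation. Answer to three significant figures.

33.3 mGy/h

By superposition, sum each source's inverse-square contribution:
A: 103 × (2.65/7.50)² = 12.86 mGy/h
B: 206 × (2.90/9.20)² = 20.47 mGy/h
Total = 12.86 + 20.47 = 33.33 mGy/h.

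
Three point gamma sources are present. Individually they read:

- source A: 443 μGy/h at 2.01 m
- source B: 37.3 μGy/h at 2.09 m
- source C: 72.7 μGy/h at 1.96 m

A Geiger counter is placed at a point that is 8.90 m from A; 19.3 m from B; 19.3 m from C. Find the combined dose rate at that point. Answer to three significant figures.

23.8 μGy/h

Each source contributes Iᵢ·(dᵢ/rᵢ)²; contributions add.
A: 443 × (2.01/8.90)² = 22.60 μGy/h
B: 37.3 × (2.09/19.3)² = 0.4374 μGy/h
C: 72.7 × (1.96/19.3)² = 0.7498 μGy/h
Total = 22.60 + 0.4374 + 0.7498 = 23.79 μGy/h.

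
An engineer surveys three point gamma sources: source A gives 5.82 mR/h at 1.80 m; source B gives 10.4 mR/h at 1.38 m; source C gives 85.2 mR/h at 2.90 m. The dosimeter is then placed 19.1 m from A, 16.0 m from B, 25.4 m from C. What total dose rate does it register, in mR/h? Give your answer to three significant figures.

1.24 mR/h

Each source contributes Iᵢ·(dᵢ/rᵢ)²; contributions add.
A: 5.82 × (1.80/19.1)² = 0.05169 mR/h
B: 10.4 × (1.38/16.0)² = 0.07737 mR/h
C: 85.2 × (2.90/25.4)² = 1.111 mR/h
Total = 0.05169 + 0.07737 + 1.111 = 1.240 mR/h.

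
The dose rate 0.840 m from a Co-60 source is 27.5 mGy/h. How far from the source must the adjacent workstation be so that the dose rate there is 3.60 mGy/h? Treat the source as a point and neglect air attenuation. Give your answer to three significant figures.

Since intensity falls as 1/r², d₂ = d₁·√(I₁/I₂).
I₁/I₂ = 27.5/3.60 = 7.639, so d₂ = 0.840 × √7.639 = 2.322 m.

2.32 m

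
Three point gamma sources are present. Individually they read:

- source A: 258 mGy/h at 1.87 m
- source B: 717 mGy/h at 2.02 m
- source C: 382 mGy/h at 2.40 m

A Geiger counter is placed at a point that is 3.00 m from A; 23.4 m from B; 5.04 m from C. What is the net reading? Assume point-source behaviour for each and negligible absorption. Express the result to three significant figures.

By superposition, sum each source's inverse-square contribution:
A: 258 × (1.87/3.00)² = 100.2 mGy/h
B: 717 × (2.02/23.4)² = 5.343 mGy/h
C: 382 × (2.40/5.04)² = 86.62 mGy/h
Total = 100.2 + 5.343 + 86.62 = 192.2 mGy/h.

192 mGy/h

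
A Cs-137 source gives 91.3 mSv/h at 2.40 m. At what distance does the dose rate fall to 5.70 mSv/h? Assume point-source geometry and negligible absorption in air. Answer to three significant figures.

Using I₁d₁² = I₂d₂², d₂ = d₁·√(I₁/I₂).
I₁/I₂ = 91.3/5.70 = 16.02, so d₂ = 2.40 × √16.02 = 9.606 m.

9.61 m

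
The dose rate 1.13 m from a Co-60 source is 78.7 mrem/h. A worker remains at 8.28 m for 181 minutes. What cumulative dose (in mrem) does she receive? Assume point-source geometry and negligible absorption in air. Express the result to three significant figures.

Using I₁d₁² = I₂d₂², rate at 8.28 m:
(1.13/8.28)² = 0.01862, so 78.7 × 0.01862 = 1.465 mrem/h.
Dose = rate × time = 1.465 mrem/h × 3.017 h = 4.420 mrem.

4.42 mrem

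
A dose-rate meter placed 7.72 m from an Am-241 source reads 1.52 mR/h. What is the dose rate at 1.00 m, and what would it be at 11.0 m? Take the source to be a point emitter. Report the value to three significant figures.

Applying the 1/r² law,
At 1.00 m: (7.72/1.00)² = 59.60, so 1.52 × 59.60 = 90.59 mR/h
At 11.0 m: 90.59 × (1.00/11.0)² = 90.59 × 0.008264 = 0.7486 mR/h.

90.6 mR/h; 0.749 mR/h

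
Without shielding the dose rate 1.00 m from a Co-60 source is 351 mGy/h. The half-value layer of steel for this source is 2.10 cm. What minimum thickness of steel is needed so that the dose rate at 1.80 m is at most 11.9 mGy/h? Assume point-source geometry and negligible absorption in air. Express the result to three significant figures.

At 1.80 m, distance alone gives 351 × (1.00/1.80)² = 351 × 0.3086 = 108.3 mGy/h.
Further attenuation needed: 108.3/11.9 = 9.101.
n = log₂(9.101) = 3.186 half-value layers.
Thickness = 3.186 × 2.10 cm = 6.691 cm.

6.69 cm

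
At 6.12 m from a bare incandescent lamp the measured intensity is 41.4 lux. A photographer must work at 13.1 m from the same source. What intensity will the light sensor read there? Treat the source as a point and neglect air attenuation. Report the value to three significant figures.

Since intensity falls as 1/r², scaling from 6.12 m to 13.1 m:
(6.12/13.1)² = 0.2183, so 41.4 × 0.2183 = 9.038 lux.

9.04 lux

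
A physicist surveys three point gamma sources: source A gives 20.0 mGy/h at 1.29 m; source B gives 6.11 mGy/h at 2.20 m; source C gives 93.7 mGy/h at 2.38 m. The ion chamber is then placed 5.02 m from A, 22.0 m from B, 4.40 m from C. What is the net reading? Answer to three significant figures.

28.8 mGy/h

Each source contributes Iᵢ·(dᵢ/rᵢ)²; contributions add.
A: 20.0 × (1.29/5.02)² = 1.321 mGy/h
B: 6.11 × (2.20/22.0)² = 0.06110 mGy/h
C: 93.7 × (2.38/4.40)² = 27.41 mGy/h
Total = 1.321 + 0.06110 + 27.41 = 28.79 mGy/h.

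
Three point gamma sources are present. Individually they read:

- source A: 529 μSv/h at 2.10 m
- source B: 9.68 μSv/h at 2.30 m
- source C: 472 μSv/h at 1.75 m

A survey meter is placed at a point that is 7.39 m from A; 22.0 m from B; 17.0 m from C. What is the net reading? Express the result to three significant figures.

47.8 μSv/h

Each source contributes Iᵢ·(dᵢ/rᵢ)²; contributions add.
A: 529 × (2.10/7.39)² = 42.72 μSv/h
B: 9.68 × (2.30/22.0)² = 0.1058 μSv/h
C: 472 × (1.75/17.0)² = 5.002 μSv/h
Total = 42.72 + 0.1058 + 5.002 = 47.83 μSv/h.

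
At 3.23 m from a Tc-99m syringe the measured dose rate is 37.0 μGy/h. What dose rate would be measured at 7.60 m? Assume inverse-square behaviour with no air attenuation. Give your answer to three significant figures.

Since intensity falls as 1/r², scaling from 3.23 m to 7.60 m:
37.0 × (3.23/7.60)² = 37.0 × 0.1806 = 6.682 μGy/h.

6.68 μGy/h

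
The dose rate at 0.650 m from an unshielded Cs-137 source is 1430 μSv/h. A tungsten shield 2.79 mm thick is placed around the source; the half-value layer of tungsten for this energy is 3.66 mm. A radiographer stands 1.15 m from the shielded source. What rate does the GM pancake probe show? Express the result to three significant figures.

269 μSv/h

Distance alone: (0.650/1.15)² = 0.3195, so 1430 × 0.3195 = 456.9 μSv/h.
Shield: 2.79/3.66 = 0.7623 half-value layers → attenuation 2^(−0.7623) = 0.5896.
Combined: 456.9 × 0.5896 = 269.4 μSv/h.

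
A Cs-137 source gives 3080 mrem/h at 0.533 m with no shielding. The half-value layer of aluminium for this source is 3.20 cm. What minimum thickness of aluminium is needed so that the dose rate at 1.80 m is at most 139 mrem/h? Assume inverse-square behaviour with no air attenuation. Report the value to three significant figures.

3.07 cm

At 1.80 m, distance alone gives (0.533/1.80)² = 0.08768, so 3080 × 0.08768 = 270.1 mrem/h.
Further attenuation needed: 270.1/139 = 1.943.
n = log₂(1.943) = 0.9583 half-value layers.
Thickness = 0.9583 × 3.20 cm = 3.067 cm.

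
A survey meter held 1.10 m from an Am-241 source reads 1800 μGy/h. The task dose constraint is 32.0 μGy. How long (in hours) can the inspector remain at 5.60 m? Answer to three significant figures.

Since intensity falls as 1/r², rate at 5.60 m:
(1.10/5.60)² = 0.03858, so 1800 × 0.03858 = 69.44 μGy/h.
Stay time = 32.0 μGy ÷ 69.44 μGy/h = 0.4608 h.

0.461 h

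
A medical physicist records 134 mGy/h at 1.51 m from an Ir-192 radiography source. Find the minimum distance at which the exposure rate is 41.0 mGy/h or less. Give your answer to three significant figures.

By the inverse-square law, d₂ = d₁·√(I₁/I₂).
I₁/I₂ = 134/41.0 = 3.268, so d₂ = 1.51 × √3.268 = 2.730 m.

2.73 m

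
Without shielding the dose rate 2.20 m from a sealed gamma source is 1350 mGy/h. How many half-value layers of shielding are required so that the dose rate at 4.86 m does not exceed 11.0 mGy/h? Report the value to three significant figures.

At 4.86 m, distance alone gives (2.20/4.86)² = 0.2049, so 1350 × 0.2049 = 276.6 mGy/h.
Further attenuation needed: 276.6/11.0 = 25.15.
n = log₂(25.15) = 4.652 half-value layers.

4.65 half-value layers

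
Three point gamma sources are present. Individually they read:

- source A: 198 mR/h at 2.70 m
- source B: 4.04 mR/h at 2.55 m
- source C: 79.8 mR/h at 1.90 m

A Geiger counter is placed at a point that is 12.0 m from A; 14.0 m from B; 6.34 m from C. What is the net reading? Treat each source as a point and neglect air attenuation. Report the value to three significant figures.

17.3 mR/h

By superposition, sum each source's inverse-square contribution:
A: 198 × (2.70/12.0)² = 10.02 mR/h
B: 4.04 × (2.55/14.0)² = 0.1340 mR/h
C: 79.8 × (1.90/6.34)² = 7.167 mR/h
Total = 10.02 + 0.1340 + 7.167 = 17.32 mR/h.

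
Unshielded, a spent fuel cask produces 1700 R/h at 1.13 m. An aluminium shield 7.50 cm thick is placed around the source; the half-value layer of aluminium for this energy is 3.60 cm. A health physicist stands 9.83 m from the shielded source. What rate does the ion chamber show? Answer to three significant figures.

5.30 R/h

Distance alone: (1.13/9.83)² = 0.01321, so 1700 × 0.01321 = 22.46 R/h.
Shield: 7.50/3.60 = 2.083 half-value layers → attenuation 2^(−2.083) = 0.2360.
Combined: 22.46 × 0.2360 = 5.301 R/h.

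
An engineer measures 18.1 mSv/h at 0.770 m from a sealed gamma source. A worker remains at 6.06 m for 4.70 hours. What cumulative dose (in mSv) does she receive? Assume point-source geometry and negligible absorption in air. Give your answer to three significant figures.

1.37 mSv

Intensity scales as (d₁/d₂)², so rate at 6.06 m:
18.1 × (0.770/6.06)² = 18.1 × 0.01614 = 0.2921 mSv/h.
Dose = rate × time = 0.2921 mSv/h × 4.700 h = 1.373 mSv.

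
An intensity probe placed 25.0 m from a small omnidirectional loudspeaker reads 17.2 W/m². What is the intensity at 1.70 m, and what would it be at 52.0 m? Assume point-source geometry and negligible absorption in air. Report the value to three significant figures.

By the inverse-square law,
At 1.70 m: (25.0/1.70)² = 216.3, so 17.2 × 216.3 = 3720 W/m²
At 52.0 m: 3720 × (1.70/52.0)² = 3720 × 0.001069 = 3.977 W/m².

3720 W/m²; 3.98 W/m²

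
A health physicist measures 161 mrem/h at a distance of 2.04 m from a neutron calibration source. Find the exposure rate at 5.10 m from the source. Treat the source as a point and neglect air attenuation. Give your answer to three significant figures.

25.8 mrem/h

By the inverse-square law, the rate at 5.10 m is
161 × (2.04/5.10)² = 161 × 0.1600 = 25.76 mrem/h.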